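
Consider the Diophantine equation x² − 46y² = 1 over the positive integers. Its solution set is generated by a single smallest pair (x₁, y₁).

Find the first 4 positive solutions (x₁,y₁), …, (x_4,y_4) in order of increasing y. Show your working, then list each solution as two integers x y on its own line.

[6; 1,3,1,1,2,6,2,1,1,3,1,12] for √46; ℓ=12 ⇒ convergent index 11
a_0=6:  p_0=6·1+0=6,  q_0=6·0+1=1
…
a_5=2:  p_5=2·61+34=156,  q_5=2·9+5=23
…
a_7=2:  p_7=2·997+156=2150,  q_7=2·147+23=317
a_8=1:  p_8=1·2150+997=3147,  q_8=1·317+147=464
…
a_10=3:  p_10=3·5297+3147=19038,  q_10=3·781+464=2807
a_11=1:  p_11=1·19038+5297=24335,  q_11=1·2807+781=3588
fundamental: x₁=24335, y₁=3588  (since 592192225 − 46·12873744 = 1)
(x_2, y_2) = (24335·24335 + 46·3588·3588, 24335·3588 + 3588·24335) = (1184384449, 174627960)
(x_3, y_3) = (24335·1184384449 + 46·3588·174627960, 24335·174627960 + 3588·1184384449) = (57643991108495, 8499142809612)
(x_4, y_4) = (24335·57643991108495 + 46·3588·8499142809612, 24335·8499142809612 + 3588·57643991108495) = (2805533046066067201, 413653280369188080)

24335 3588
1184384449 174627960
57643991108495 8499142809612
2805533046066067201 413653280369188080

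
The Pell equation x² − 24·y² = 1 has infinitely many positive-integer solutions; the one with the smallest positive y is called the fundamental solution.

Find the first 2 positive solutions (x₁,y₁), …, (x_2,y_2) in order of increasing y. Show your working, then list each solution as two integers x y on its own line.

5 1
49 10

[4; 1,8] for √24; ℓ=2 ⇒ convergent index 1
a_0=4:  p_0=4·1+0=4,  q_0=4·0+1=1
a_1=1:  p_1=1·4+1=5,  q_1=1·1+0=1
(x₁, y₁) = (5, 1);  5² − 24·1² = 1 ✓
k=2:  x_2 = 5·5+24·1·1 = 49,  y_2 = 5·1+1·5 = 10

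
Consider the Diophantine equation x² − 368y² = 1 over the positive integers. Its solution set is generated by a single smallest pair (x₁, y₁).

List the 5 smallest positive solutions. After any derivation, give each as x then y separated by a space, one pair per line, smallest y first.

1151 60
2649601 138120
6099380351 317952180
14040770918401 731925780240
32321848554778751 1684892828160300

d=368: √d = [19; 5,2,5,38] (ℓ=4, even), read p_3/q_3
i=0: a=19 ⇒ p=19, q=1
i=1: a=5 ⇒ p=96, q=5
i=2: a=2 ⇒ p=211, q=11
i=3: a=5 ⇒ p=1151, q=60
fundamental: x₁=1151, y₁=60  (since 1324801 − 368·3600 = 1)
(1151+60√368)^2 = 2649601 + 138120√368
(1151+60√368)^3 = 6099380351 + 317952180√368
(1151+60√368)^4 = 14040770918401 + 731925780240√368
(1151+60√368)^5 = 32321848554778751 + 1684892828160300√368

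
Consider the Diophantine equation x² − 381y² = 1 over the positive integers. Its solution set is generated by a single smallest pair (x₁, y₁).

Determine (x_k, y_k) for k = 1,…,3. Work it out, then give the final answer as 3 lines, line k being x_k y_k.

1015 52
2060449 105560
4182710455 214286748

d=381: √d = [19; 1,1,12,1,1,38] (ℓ=6, even), read p_5/q_5
k=0  a_k=19  p_k/q_k = 19/1
…
k=2  a_k=1  p_k/q_k = 39/2
k=3  a_k=12  p_k/q_k = 488/25
k=4  a_k=1  p_k/q_k = 527/27
k=5  a_k=1  p_k/q_k = 1015/52
→ (1015, 52).  Check: 1015²=1030225, 381·52²=1030224, difference 1.
(x_2, y_2) = (1015·1015 + 381·52·52, 1015·52 + 52·1015) = (2060449, 105560)
(x_3, y_3) = (1015·2060449 + 381·52·105560, 1015·105560 + 52·2060449) = (4182710455, 214286748)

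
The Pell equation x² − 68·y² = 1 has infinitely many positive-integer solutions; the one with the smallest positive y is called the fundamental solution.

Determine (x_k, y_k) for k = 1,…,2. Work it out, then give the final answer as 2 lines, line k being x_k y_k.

√68 → a₀=8, period (4,16); ℓ=2 even so k=1
a_0=8:  p_0=8·1+0=8,  q_0=8·0+1=1
a_1=4:  p_1=4·8+1=33,  q_1=4·1+0=4
→ (33, 4).  Check: 33²=1089, 68·4²=1088, difference 1.
(33+4√68)^2 = 2177 + 264√68

33 4
2177 264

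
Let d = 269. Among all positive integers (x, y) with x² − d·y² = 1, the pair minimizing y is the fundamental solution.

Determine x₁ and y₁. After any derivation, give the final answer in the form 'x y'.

√269 → a₀=16, period (2,2,32); ℓ=3 odd so k=5
a_0=16:  p_0=16·1+0=16,  q_0=16·0+1=1
…
a_4=2:  p_4=2·2657+82=5396,  q_4=2·162+5=329
a_5=2:  p_5=2·5396+2657=13449,  q_5=2·329+162=820
→ (13449, 820).  Check: 13449²=180875601, 269·820²=180875600, difference 1.

13449 820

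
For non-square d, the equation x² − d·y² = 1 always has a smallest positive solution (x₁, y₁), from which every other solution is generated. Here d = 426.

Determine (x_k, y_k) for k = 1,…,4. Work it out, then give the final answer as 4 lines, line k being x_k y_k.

88751 4300
15753480001 763258600
2796274207048751 135479928012900
496344264283813920001 24047958181382517200

√426 = [20; 1,1,1,3,2,6,2,3,1,1,1,40, …], period ℓ=12 (even) → k=11
a_0=20:  p_0=20·1+0=20,  q_0=20·0+1=1
…
a_2=1:  p_2=1·21+20=41,  q_2=1·1+1=2
a_3=1:  p_3=1·41+21=62,  q_3=1·2+1=3
…
a_8=3:  p_8=3·7162+3323=24809,  q_8=3·347+161=1202
…
a_10=1:  p_10=1·31971+24809=56780,  q_10=1·1549+1202=2751
a_11=1:  p_11=1·56780+31971=88751,  q_11=1·2751+1549=4300
(x₁, y₁) = (88751, 4300);  88751² − 426·4300² = 1 ✓
(x_2, y_2) = (88751·88751 + 426·4300·4300, 88751·4300 + 4300·88751) = (15753480001, 763258600)
(x_3, y_3) = (88751·15753480001 + 426·4300·763258600, 88751·763258600 + 4300·15753480001) = (2796274207048751, 135479928012900)
(x_4, y_4) = (88751·2796274207048751 + 426·4300·135479928012900, 88751·135479928012900 + 4300·2796274207048751) = (496344264283813920001, 24047958181382517200)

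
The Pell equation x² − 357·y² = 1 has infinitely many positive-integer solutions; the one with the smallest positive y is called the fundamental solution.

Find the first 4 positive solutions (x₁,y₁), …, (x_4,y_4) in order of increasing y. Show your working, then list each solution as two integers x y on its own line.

3401 180
23133601 1224360
157354750601 8328096540
1070326990454401 56647711440720

d=357: √d = [18; 1,8,2,8,1,36] (ℓ=6, even), read p_5/q_5
i=0: a=18 ⇒ p=18, q=1
…
i=2: a=8 ⇒ p=170, q=9
…
i=4: a=8 ⇒ p=3042, q=161
i=5: a=1 ⇒ p=3401, q=180
fundamental: x₁=3401, y₁=180  (since 11566801 − 357·32400 = 1)
(x_2, y_2) = (3401·3401 + 357·180·180, 3401·180 + 180·3401) = (23133601, 1224360)
(x_3, y_3) = (3401·23133601 + 357·180·1224360, 3401·1224360 + 180·23133601) = (157354750601, 8328096540)
(x_4, y_4) = (3401·157354750601 + 357·180·8328096540, 3401·8328096540 + 180·157354750601) = (1070326990454401, 56647711440720)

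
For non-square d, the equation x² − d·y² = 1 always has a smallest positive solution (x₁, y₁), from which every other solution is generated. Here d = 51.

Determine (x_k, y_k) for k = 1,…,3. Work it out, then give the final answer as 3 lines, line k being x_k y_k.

50 7
4999 700
499850 69993

[7; 7,14] for √51; ℓ=2 ⇒ convergent index 1
step 0: (7, 1)  from 7·(1,0) + (0,1)
step 1: (50, 7)  from 7·(7,1) + (1,0)
→ (50, 7).  Check: 50²=2500, 51·7²=2499, difference 1.
(50+7√51)^2 = 4999 + 700√51
(50+7√51)^3 = 499850 + 69993√51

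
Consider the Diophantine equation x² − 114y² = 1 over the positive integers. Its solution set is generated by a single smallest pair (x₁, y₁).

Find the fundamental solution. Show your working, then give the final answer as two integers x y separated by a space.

√114 = [10; 1,2,10,2,1,20, …], period ℓ=6 (even) → k=5
k=0  a_k=10  p_k/q_k = 10/1
…
k=4  a_k=2  p_k/q_k = 694/65
k=5  a_k=1  p_k/q_k = 1025/96
(x₁, y₁) = (1025, 96);  1025² − 114·96² = 1 ✓

1025 96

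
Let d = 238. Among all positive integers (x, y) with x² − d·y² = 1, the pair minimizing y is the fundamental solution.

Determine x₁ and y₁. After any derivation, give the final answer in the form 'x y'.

d=238: √d = [15; 2,2,1,14,1,2,2,30] (ℓ=8, even), read p_7/q_7
k=0  a_k=15  p_k/q_k = 15/1
…
k=2  a_k=2  p_k/q_k = 77/5
k=3  a_k=1  p_k/q_k = 108/7
k=4  a_k=14  p_k/q_k = 1589/103
k=5  a_k=1  p_k/q_k = 1697/110
k=6  a_k=2  p_k/q_k = 4983/323
k=7  a_k=2  p_k/q_k = 11663/756
→ (11663, 756).  Check: 11663²=136025569, 238·756²=136025568, difference 1.

11663 756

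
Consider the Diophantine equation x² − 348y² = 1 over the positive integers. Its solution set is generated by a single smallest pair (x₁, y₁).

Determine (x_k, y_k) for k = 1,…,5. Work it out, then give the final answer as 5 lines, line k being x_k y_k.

1567 84
4910977 263256
15391000351 825044220
48235390189057 2585688322224
151169697461504287 8103546376805796

√348 = [18; 1,1,1,8,1,1,1,36, …], period ℓ=8 (even) → k=7
a_0=18:  p_0=18·1+0=18,  q_0=18·0+1=1
…
a_3=1:  p_3=1·37+19=56,  q_3=1·2+1=3
…
a_6=1:  p_6=1·541+485=1026,  q_6=1·29+26=55
a_7=1:  p_7=1·1026+541=1567,  q_7=1·55+29=84
→ (1567, 84).  Check: 1567²=2455489, 348·84²=2455488, difference 1.
(x_2, y_2) = (1567·1567 + 348·84·84, 1567·84 + 84·1567) = (4910977, 263256)
(x_3, y_3) = (1567·4910977 + 348·84·263256, 1567·263256 + 84·4910977) = (15391000351, 825044220)
(x_4, y_4) = (1567·15391000351 + 348·84·825044220, 1567·825044220 + 84·15391000351) = (48235390189057, 2585688322224)
(x_5, y_5) = (1567·48235390189057 + 348·84·2585688322224, 1567·2585688322224 + 84·48235390189057) = (151169697461504287, 8103546376805796)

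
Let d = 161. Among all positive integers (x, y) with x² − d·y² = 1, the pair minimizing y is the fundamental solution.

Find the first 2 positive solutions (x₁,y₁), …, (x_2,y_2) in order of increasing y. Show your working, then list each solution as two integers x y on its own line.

11775 928
277301249 21854400

√161 → a₀=12, period (1,2,4,1,2,1,4,2,1,24); ℓ=10 even so k=9
k=0  a_k=12  p_k/q_k = 12/1
…
k=2  a_k=2  p_k/q_k = 38/3
k=3  a_k=4  p_k/q_k = 165/13
…
k=6  a_k=1  p_k/q_k = 774/61
k=7  a_k=4  p_k/q_k = 3667/289
k=8  a_k=2  p_k/q_k = 8108/639
k=9  a_k=1  p_k/q_k = 11775/928
→ (11775, 928).  Check: 11775²=138650625, 161·928²=138650624, difference 1.
(x_2, y_2) = (11775·11775 + 161·928·928, 11775·928 + 928·11775) = (277301249, 21854400)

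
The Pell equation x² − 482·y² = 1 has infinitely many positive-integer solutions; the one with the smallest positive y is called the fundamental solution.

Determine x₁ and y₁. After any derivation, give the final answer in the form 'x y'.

d=482: √d = [21; 1,20,1,42] (ℓ=4, even), read p_3/q_3
step 0: (21, 1)  from 21·(1,0) + (0,1)
…
step 2: (461, 21)  from 20·(22,1) + (21,1)
step 3: (483, 22)  from 1·(461,21) + (22,1)
fundamental: x₁=483, y₁=22  (since 233289 − 482·484 = 1)

483 22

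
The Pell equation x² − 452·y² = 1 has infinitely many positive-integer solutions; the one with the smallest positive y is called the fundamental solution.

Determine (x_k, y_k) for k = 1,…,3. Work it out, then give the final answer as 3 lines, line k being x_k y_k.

1204353 56648
2900932297217 136448377488
6987493029899166849 328664025545553880

[21; 3,1,5,3,10,3,5,1,3,42] for √452; ℓ=10 ⇒ convergent index 9
k=0  a_k=21  p_k/q_k = 21/1
k=1  a_k=3  p_k/q_k = 64/3
…
k=3  a_k=5  p_k/q_k = 489/23
k=4  a_k=3  p_k/q_k = 1552/73
…
k=6  a_k=3  p_k/q_k = 49579/2332
…
k=8  a_k=1  p_k/q_k = 313483/14745
k=9  a_k=3  p_k/q_k = 1204353/56648
(x₁, y₁) = (1204353, 56648);  1204353² − 452·56648² = 1 ✓
k=2:  x_2 = 1204353·1204353+452·56648·56648 = 2900932297217,  y_2 = 1204353·56648+56648·1204353 = 136448377488
k=3:  x_3 = 1204353·2900932297217+452·56648·136448377488 = 6987493029899166849,  y_3 = 1204353·136448377488+56648·2900932297217 = 328664025545553880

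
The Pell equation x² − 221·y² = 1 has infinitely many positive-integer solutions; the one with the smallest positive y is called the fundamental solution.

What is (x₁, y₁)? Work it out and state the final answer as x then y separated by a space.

[14; 1,6,2,6,1,28] for √221; ℓ=6 ⇒ convergent index 5
k=0  a_k=14  p_k/q_k = 14/1
k=1  a_k=1  p_k/q_k = 15/1
…
k=3  a_k=2  p_k/q_k = 223/15
k=4  a_k=6  p_k/q_k = 1442/97
k=5  a_k=1  p_k/q_k = 1665/112
fundamental: x₁=1665, y₁=112  (since 2772225 − 221·12544 = 1)

1665 112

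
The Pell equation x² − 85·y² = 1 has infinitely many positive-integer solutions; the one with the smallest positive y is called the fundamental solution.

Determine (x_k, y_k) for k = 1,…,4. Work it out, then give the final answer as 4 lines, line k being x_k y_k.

d=85: √d = [9; 4,1,1,4,18] (ℓ=5, odd), read p_9/q_9
k=0  a_k=9  p_k/q_k = 9/1
k=1  a_k=4  p_k/q_k = 37/4
k=2  a_k=1  p_k/q_k = 46/5
k=3  a_k=1  p_k/q_k = 83/9
…
k=5  a_k=18  p_k/q_k = 6887/747
…
k=7  a_k=1  p_k/q_k = 34813/3776
k=8  a_k=1  p_k/q_k = 62739/6805
k=9  a_k=4  p_k/q_k = 285769/30996
fundamental: x₁=285769, y₁=30996  (since 81663921361 − 85·960752016 = 1)
(285769+30996√85)^2 = 163327842721 + 17715391848√85
(285769+30996√85)^3 = 93348068572789129 + 10125019625991228√85
(285769+30996√85)^4 = 53351968415791425367681 + 5786833466982059076816√85

285769 30996
163327842721 17715391848
93348068572789129 10125019625991228
53351968415791425367681 5786833466982059076816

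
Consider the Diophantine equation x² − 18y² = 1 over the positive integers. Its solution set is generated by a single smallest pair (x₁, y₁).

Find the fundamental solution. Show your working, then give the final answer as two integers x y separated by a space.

17 4

√18 → a₀=4, period (4,8); ℓ=2 even so k=1
a_0=4:  p_0=4·1+0=4,  q_0=4·0+1=1
a_1=4:  p_1=4·4+1=17,  q_1=4·1+0=4
(x₁, y₁) = (17, 4);  17² − 18·4² = 1 ✓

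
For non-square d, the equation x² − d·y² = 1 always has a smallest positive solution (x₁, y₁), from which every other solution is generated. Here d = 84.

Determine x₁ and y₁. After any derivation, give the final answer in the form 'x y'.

55 6

√84 → a₀=9, period (6,18); ℓ=2 even so k=1
k=0  a_k=9  p_k/q_k = 9/1
k=1  a_k=6  p_k/q_k = 55/6
→ (55, 6).  Check: 55²=3025, 84·6²=3024, difference 1.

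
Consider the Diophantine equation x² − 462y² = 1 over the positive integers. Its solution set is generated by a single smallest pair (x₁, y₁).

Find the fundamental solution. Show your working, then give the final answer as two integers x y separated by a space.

43 2

√462 = [21; 2,42, …], period ℓ=2 (even) → k=1
step 0: (21, 1)  from 21·(1,0) + (0,1)
step 1: (43, 2)  from 2·(21,1) + (1,0)
→ (43, 2).  Check: 43²=1849, 462·2²=1848, difference 1.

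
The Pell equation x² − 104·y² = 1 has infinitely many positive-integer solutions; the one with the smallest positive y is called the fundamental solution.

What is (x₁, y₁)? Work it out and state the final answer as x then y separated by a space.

51 5

[10; 5,20] for √104; ℓ=2 ⇒ convergent index 1
step 0: (10, 1)  from 10·(1,0) + (0,1)
step 1: (51, 5)  from 5·(10,1) + (1,0)
(x₁, y₁) = (51, 5);  51² − 104·5² = 1 ✓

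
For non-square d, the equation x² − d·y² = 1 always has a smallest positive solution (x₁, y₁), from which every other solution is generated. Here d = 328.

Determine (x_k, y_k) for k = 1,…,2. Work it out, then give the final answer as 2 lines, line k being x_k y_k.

√328 = [18; 9,36, …], period ℓ=2 (even) → k=1
k=0  a_k=18  p_k/q_k = 18/1
k=1  a_k=9  p_k/q_k = 163/9
→ (163, 9).  Check: 163²=26569, 328·9²=26568, difference 1.
n=2: (163,9)∘(163,9) = (163·163+328·9·9, 163·9+9·163) = (53137,2934)

163 9
53137 2934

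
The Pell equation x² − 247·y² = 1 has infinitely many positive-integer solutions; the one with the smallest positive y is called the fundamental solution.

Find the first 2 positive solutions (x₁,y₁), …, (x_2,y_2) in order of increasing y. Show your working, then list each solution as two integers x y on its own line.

85292 5427
14549450527 925759368

√247 = [15; 1,2,1,1,9,1,9,1,1,2,1,30, …], period ℓ=12 (even) → k=11
step 0: (15, 1)  from 15·(1,0) + (0,1)
step 1: (16, 1)  from 1·(15,1) + (1,0)
step 2: (47, 3)  from 2·(16,1) + (15,1)
step 3: (63, 4)  from 1·(47,3) + (16,1)
step 4: (110, 7)  from 1·(63,4) + (47,3)
step 5: (1053, 67)  from 9·(110,7) + (63,4)
…
step 8: (12683, 807)  from 1·(11520,733) + (1163,74)
step 9: (24203, 1540)  from 1·(12683,807) + (11520,733)
step 10: (61089, 3887)  from 2·(24203,1540) + (12683,807)
step 11: (85292, 5427)  from 1·(61089,3887) + (24203,1540)
(x₁, y₁) = (85292, 5427);  85292² − 247·5427² = 1 ✓
(85292+5427√247)^2 = 14549450527 + 925759368√247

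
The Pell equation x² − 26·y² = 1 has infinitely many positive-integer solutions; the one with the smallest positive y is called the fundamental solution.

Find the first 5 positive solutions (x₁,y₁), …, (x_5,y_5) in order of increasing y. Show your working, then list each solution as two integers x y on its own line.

√26 = [5; 10, …], period ℓ=1 (odd) → k=1
step 0: (5, 1)  from 5·(1,0) + (0,1)
step 1: (51, 10)  from 10·(5,1) + (1,0)
(x₁, y₁) = (51, 10);  51² − 26·10² = 1 ✓
(51+10√26)^2 = 5201 + 1020√26
(51+10√26)^3 = 530451 + 104030√26
(51+10√26)^4 = 54100801 + 10610040√26
(51+10√26)^5 = 5517751251 + 1082120050√26

51 10
5201 1020
530451 104030
54100801 10610040
5517751251 1082120050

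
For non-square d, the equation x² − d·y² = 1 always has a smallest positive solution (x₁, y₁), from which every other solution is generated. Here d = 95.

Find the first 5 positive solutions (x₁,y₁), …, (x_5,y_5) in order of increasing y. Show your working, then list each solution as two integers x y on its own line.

39 4
3041 312
237159 24332
18495361 1897584
1442400999 147987220

√95 → a₀=9, period (1,2,1,18); ℓ=4 even so k=3
k=0  a_k=9  p_k/q_k = 9/1
…
k=2  a_k=2  p_k/q_k = 29/3
k=3  a_k=1  p_k/q_k = 39/4
(x₁, y₁) = (39, 4);  39² − 95·4² = 1 ✓
k=2:  x_2 = 39·39+95·4·4 = 3041,  y_2 = 39·4+4·39 = 312
k=3:  x_3 = 39·3041+95·4·312 = 237159,  y_3 = 39·312+4·3041 = 24332
k=4:  x_4 = 39·237159+95·4·24332 = 18495361,  y_4 = 39·24332+4·237159 = 1897584
k=5:  x_5 = 39·18495361+95·4·1897584 = 1442400999,  y_5 = 39·1897584+4·18495361 = 147987220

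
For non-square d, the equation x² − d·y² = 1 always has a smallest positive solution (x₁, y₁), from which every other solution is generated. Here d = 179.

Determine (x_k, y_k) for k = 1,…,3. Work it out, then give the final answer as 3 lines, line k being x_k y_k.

4190210 313191
35115719688199 2624672120220
294284479589372473370 21995854729733779209

√179 → a₀=13, period (2,1,1,1,3,…,1,2,26); ℓ=14 even so k=13
k=0  a_k=13  p_k/q_k = 13/1
k=1  a_k=2  p_k/q_k = 27/2
…
k=3  a_k=1  p_k/q_k = 67/5
…
k=9  a_k=3  p_k/q_k = 438125/32747
k=10  a_k=1  p_k/q_k = 575167/42990
k=11  a_k=1  p_k/q_k = 1013292/75737
k=12  a_k=1  p_k/q_k = 1588459/118727
k=13  a_k=2  p_k/q_k = 4190210/313191
(x₁, y₁) = (4190210, 313191);  4190210² − 179·313191² = 1 ✓
n=2: (4190210,313191)∘(4190210,313191) = (4190210·4190210+179·313191·313191, 4190210·313191+313191·4190210) = (35115719688199,2624672120220)
n=3: (35115719688199,2624672120220)∘(4190210,313191) = (4190210·35115719688199+179·313191·2624672120220, 4190210·2624672120220+313191·35115719688199) = (294284479589372473370,21995854729733779209)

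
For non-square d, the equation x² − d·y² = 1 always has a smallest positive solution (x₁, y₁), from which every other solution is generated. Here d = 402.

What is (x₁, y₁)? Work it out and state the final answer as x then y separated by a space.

401 20

d=402: √d = [20; 20,40] (ℓ=2, even), read p_1/q_1
step 0: (20, 1)  from 20·(1,0) + (0,1)
step 1: (401, 20)  from 20·(20,1) + (1,0)
(x₁, y₁) = (401, 20);  401² − 402·20² = 1 ✓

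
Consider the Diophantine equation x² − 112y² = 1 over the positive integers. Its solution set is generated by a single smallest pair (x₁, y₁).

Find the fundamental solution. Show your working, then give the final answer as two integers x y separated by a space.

127 12

d=112: √d = [10; 1,1,2,1,1,20] (ℓ=6, even), read p_5/q_5
a_0=10:  p_0=10·1+0=10,  q_0=10·0+1=1
a_1=1:  p_1=1·10+1=11,  q_1=1·1+0=1
a_2=1:  p_2=1·11+10=21,  q_2=1·1+1=2
a_3=2:  p_3=2·21+11=53,  q_3=2·2+1=5
a_4=1:  p_4=1·53+21=74,  q_4=1·5+2=7
a_5=1:  p_5=1·74+53=127,  q_5=1·7+5=12
(x₁, y₁) = (127, 12);  127² − 112·12² = 1 ✓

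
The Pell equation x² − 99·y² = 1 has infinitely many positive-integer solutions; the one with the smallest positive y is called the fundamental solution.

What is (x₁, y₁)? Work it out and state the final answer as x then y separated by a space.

10 1

d=99: √d = [9; 1,18] (ℓ=2, even), read p_1/q_1
k=0  a_k=9  p_k/q_k = 9/1
k=1  a_k=1  p_k/q_k = 10/1
→ (10, 1).  Check: 10²=100, 99·1²=99, difference 1.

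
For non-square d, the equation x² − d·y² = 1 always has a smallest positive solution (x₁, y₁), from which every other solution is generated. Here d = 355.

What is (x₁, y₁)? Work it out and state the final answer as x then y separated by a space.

954809 50676

√355 = [18; 1,5,3,3,1,6,1,3,3,5,1,36, …], period ℓ=12 (even) → k=11
k=0  a_k=18  p_k/q_k = 18/1
k=1  a_k=1  p_k/q_k = 19/1
k=2  a_k=5  p_k/q_k = 113/6
k=3  a_k=3  p_k/q_k = 358/19
k=4  a_k=3  p_k/q_k = 1187/63
k=5  a_k=1  p_k/q_k = 1545/82
k=6  a_k=6  p_k/q_k = 10457/555
k=7  a_k=1  p_k/q_k = 12002/637
k=8  a_k=3  p_k/q_k = 46463/2466
…
k=10  a_k=5  p_k/q_k = 803418/42641
k=11  a_k=1  p_k/q_k = 954809/50676
→ (954809, 50676).  Check: 954809²=911660226481, 355·50676²=911660226480, difference 1.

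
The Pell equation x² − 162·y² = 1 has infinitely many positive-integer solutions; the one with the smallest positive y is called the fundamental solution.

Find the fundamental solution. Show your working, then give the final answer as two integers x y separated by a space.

19601 1540

[12; 1,2,1,2,12,2,1,2,1,24] for √162; ℓ=10 ⇒ convergent index 9
i=0: a=12 ⇒ p=12, q=1
i=1: a=1 ⇒ p=13, q=1
…
i=3: a=1 ⇒ p=51, q=4
…
i=6: a=2 ⇒ p=3602, q=283
…
i=8: a=2 ⇒ p=14268, q=1121
i=9: a=1 ⇒ p=19601, q=1540
fundamental: x₁=19601, y₁=1540  (since 384199201 − 162·2371600 = 1)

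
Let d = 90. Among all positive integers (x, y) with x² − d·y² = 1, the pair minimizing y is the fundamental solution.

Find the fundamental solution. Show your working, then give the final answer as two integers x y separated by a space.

[9; 2,18] for √90; ℓ=2 ⇒ convergent index 1
k=0  a_k=9  p_k/q_k = 9/1
k=1  a_k=2  p_k/q_k = 19/2
(x₁, y₁) = (19, 2);  19² − 90·2² = 1 ✓

19 2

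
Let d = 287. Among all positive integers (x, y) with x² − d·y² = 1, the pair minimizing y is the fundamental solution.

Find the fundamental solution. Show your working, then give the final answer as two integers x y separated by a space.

288 17

√287 = [16; 1,15,1,32, …], period ℓ=4 (even) → k=3
k=0  a_k=16  p_k/q_k = 16/1
k=1  a_k=1  p_k/q_k = 17/1
k=2  a_k=15  p_k/q_k = 271/16
k=3  a_k=1  p_k/q_k = 288/17
→ (288, 17).  Check: 288²=82944, 287·17²=82943, difference 1.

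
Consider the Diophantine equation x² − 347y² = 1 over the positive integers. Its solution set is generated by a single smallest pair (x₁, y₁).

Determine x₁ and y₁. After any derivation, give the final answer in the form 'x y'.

641602 34443

d=347: √d = [18; 1,1,1,2,4,…,1,1,36] (ℓ=14, even), read p_13/q_13
a_0=18:  p_0=18·1+0=18,  q_0=18·0+1=1
a_1=1:  p_1=1·18+1=19,  q_1=1·1+0=1
a_2=1:  p_2=1·19+18=37,  q_2=1·1+1=2
a_3=1:  p_3=1·37+19=56,  q_3=1·2+1=3
a_4=2:  p_4=2·56+37=149,  q_4=2·3+2=8
a_5=4:  p_5=4·149+56=652,  q_5=4·8+3=35
a_6=1:  p_6=1·652+149=801,  q_6=1·35+8=43
a_7=17:  p_7=17·801+652=14269,  q_7=17·43+35=766
…
a_9=4:  p_9=4·15070+14269=74549,  q_9=4·809+766=4002
a_10=2:  p_10=2·74549+15070=164168,  q_10=2·4002+809=8813
a_11=1:  p_11=1·164168+74549=238717,  q_11=1·8813+4002=12815
a_12=1:  p_12=1·238717+164168=402885,  q_12=1·12815+8813=21628
a_13=1:  p_13=1·402885+238717=641602,  q_13=1·21628+12815=34443
→ (641602, 34443).  Check: 641602²=411653126404, 347·34443²=411653126403, difference 1.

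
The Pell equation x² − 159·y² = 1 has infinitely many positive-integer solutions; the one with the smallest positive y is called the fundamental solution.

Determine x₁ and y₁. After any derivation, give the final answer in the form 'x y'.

1324 105

√159 = [12; 1,1,1,1,3,1,1,1,1,24, …], period ℓ=10 (even) → k=9
a_0=12:  p_0=12·1+0=12,  q_0=12·0+1=1
a_1=1:  p_1=1·12+1=13,  q_1=1·1+0=1
…
a_5=3:  p_5=3·63+38=227,  q_5=3·5+3=18
a_6=1:  p_6=1·227+63=290,  q_6=1·18+5=23
…
a_8=1:  p_8=1·517+290=807,  q_8=1·41+23=64
a_9=1:  p_9=1·807+517=1324,  q_9=1·64+41=105
→ (1324, 105).  Check: 1324²=1752976, 159·105²=1752975, difference 1.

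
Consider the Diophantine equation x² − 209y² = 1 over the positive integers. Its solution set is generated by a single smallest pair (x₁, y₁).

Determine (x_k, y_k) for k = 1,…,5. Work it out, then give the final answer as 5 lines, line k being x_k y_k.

46551 3220
4333991201 299788440
403503248748951 27910903337660
37566959460690844801 2598560922243032880
3497559059305735783913751 241931218954759943856100

√209 → a₀=14, period (2,5,3,2,3,5,2,28); ℓ=8 even so k=7
a_0=14:  p_0=14·1+0=14,  q_0=14·0+1=1
a_1=2:  p_1=2·14+1=29,  q_1=2·1+0=2
…
a_6=5:  p_6=5·4019+1171=21266,  q_6=5·278+81=1471
a_7=2:  p_7=2·21266+4019=46551,  q_7=2·1471+278=3220
→ (46551, 3220).  Check: 46551²=2166995601, 209·3220²=2166995600, difference 1.
k=2:  x_2 = 46551·46551+209·3220·3220 = 4333991201,  y_2 = 46551·3220+3220·46551 = 299788440
k=3:  x_3 = 46551·4333991201+209·3220·299788440 = 403503248748951,  y_3 = 46551·299788440+3220·4333991201 = 27910903337660
k=4:  x_4 = 46551·403503248748951+209·3220·27910903337660 = 37566959460690844801,  y_4 = 46551·27910903337660+3220·403503248748951 = 2598560922243032880
k=5:  x_5 = 46551·37566959460690844801+209·3220·2598560922243032880 = 3497559059305735783913751,  y_5 = 46551·2598560922243032880+3220·37566959460690844801 = 241931218954759943856100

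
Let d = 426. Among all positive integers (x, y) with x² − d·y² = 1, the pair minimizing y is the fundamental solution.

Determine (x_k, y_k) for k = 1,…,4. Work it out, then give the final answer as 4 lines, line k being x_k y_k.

√426 → a₀=20, period (1,1,1,3,2,6,2,3,1,1,1,40); ℓ=12 even so k=11
k=0  a_k=20  p_k/q_k = 20/1
…
k=2  a_k=1  p_k/q_k = 41/2
k=3  a_k=1  p_k/q_k = 62/3
…
k=5  a_k=2  p_k/q_k = 516/25
…
k=7  a_k=2  p_k/q_k = 7162/347
k=8  a_k=3  p_k/q_k = 24809/1202
k=9  a_k=1  p_k/q_k = 31971/1549
k=10  a_k=1  p_k/q_k = 56780/2751
k=11  a_k=1  p_k/q_k = 88751/4300
→ (88751, 4300).  Check: 88751²=7876740001, 426·4300²=7876740000, difference 1.
k=2:  x_2 = 88751·88751+426·4300·4300 = 15753480001,  y_2 = 88751·4300+4300·88751 = 763258600
k=3:  x_3 = 88751·15753480001+426·4300·763258600 = 2796274207048751,  y_3 = 88751·763258600+4300·15753480001 = 135479928012900
k=4:  x_4 = 88751·2796274207048751+426·4300·135479928012900 = 496344264283813920001,  y_4 = 88751·135479928012900+4300·2796274207048751 = 24047958181382517200

88751 4300
15753480001 763258600
2796274207048751 135479928012900
496344264283813920001 24047958181382517200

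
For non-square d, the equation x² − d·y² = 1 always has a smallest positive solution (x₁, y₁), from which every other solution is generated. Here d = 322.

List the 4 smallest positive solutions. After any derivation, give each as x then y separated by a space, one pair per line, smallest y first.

323 18
208657 11628
134792099 7511670
87075487297 4852527192

[17; 1,16,1,34] for √322; ℓ=4 ⇒ convergent index 3
k=0  a_k=17  p_k/q_k = 17/1
k=1  a_k=1  p_k/q_k = 18/1
k=2  a_k=16  p_k/q_k = 305/17
k=3  a_k=1  p_k/q_k = 323/18
fundamental: x₁=323, y₁=18  (since 104329 − 322·324 = 1)
(x_2, y_2) = (323·323 + 322·18·18, 323·18 + 18·323) = (208657, 11628)
(x_3, y_3) = (323·208657 + 322·18·11628, 323·11628 + 18·208657) = (134792099, 7511670)
(x_4, y_4) = (323·134792099 + 322·18·7511670, 323·7511670 + 18·134792099) = (87075487297, 4852527192)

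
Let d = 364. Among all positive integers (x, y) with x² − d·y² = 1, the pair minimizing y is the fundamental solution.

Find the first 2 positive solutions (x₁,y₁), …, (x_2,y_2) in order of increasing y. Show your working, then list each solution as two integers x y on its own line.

√364 → a₀=19, period (12,1,2,3,1,8,1,3,2,1,12,38); ℓ=12 even so k=11
k=0  a_k=19  p_k/q_k = 19/1
…
k=2  a_k=1  p_k/q_k = 248/13
…
k=5  a_k=1  p_k/q_k = 3148/165
…
k=7  a_k=1  p_k/q_k = 30755/1612
k=8  a_k=3  p_k/q_k = 119872/6283
…
k=10  a_k=1  p_k/q_k = 390371/20461
k=11  a_k=12  p_k/q_k = 4954951/259710
→ (4954951, 259710).  Check: 4954951²=24551539412401, 364·259710²=24551539412400, difference 1.
(4954951+259710√364)^2 = 49103078824801 + 2573700648420√364

4954951 259710
49103078824801 2573700648420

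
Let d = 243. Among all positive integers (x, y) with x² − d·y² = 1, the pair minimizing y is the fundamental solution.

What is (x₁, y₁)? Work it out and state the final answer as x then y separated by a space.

[15; 1,1,2,3,15,3,2,1,1,30] for √243; ℓ=10 ⇒ convergent index 9
step 0: (15, 1)  from 15·(1,0) + (0,1)
step 1: (16, 1)  from 1·(15,1) + (1,0)
…
step 4: (265, 17)  from 3·(78,5) + (31,2)
…
step 6: (12424, 797)  from 3·(4053,260) + (265,17)
…
step 8: (41325, 2651)  from 1·(28901,1854) + (12424,797)
step 9: (70226, 4505)  from 1·(41325,2651) + (28901,1854)
fundamental: x₁=70226, y₁=4505  (since 4931691076 − 243·20295025 = 1)

70226 4505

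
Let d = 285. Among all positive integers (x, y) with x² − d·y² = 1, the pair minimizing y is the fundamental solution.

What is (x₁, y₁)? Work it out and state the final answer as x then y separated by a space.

2431 144

√285 → a₀=16, period (1,7,2,7,1,32); ℓ=6 even so k=5
a_0=16:  p_0=16·1+0=16,  q_0=16·0+1=1
…
a_2=7:  p_2=7·17+16=135,  q_2=7·1+1=8
a_3=2:  p_3=2·135+17=287,  q_3=2·8+1=17
a_4=7:  p_4=7·287+135=2144,  q_4=7·17+8=127
a_5=1:  p_5=1·2144+287=2431,  q_5=1·127+17=144
fundamental: x₁=2431, y₁=144  (since 5909761 − 285·20736 = 1)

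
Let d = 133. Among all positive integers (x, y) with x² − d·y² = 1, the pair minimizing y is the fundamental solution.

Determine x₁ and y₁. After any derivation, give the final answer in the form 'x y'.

2588599 224460

d=133: √d = [11; 1,1,7,5,1,…,1,1,22] (ℓ=16, even), read p_15/q_15
step 0: (11, 1)  from 11·(1,0) + (0,1)
step 1: (12, 1)  from 1·(11,1) + (1,0)
step 2: (23, 2)  from 1·(12,1) + (11,1)
…
step 4: (888, 77)  from 5·(173,15) + (23,2)
step 5: (1061, 92)  from 1·(888,77) + (173,15)
…
step 7: (3010, 261)  from 1·(1949,169) + (1061,92)
step 8: (7969, 691)  from 2·(3010,261) + (1949,169)
step 9: (10979, 952)  from 1·(7969,691) + (3010,261)
step 10: (18948, 1643)  from 1·(10979,952) + (7969,691)
…
step 14: (1378591, 119539)  from 1·(1210008,104921) + (168583,14618)
step 15: (2588599, 224460)  from 1·(1378591,119539) + (1210008,104921)
→ (2588599, 224460).  Check: 2588599²=6700844782801, 133·224460²=6700844782800, difference 1.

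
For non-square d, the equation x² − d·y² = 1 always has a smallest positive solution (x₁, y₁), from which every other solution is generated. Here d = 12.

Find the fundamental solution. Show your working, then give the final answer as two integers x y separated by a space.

7 2

d=12: √d = [3; 2,6] (ℓ=2, even), read p_1/q_1
a_0=3:  p_0=3·1+0=3,  q_0=3·0+1=1
a_1=2:  p_1=2·3+1=7,  q_1=2·1+0=2
fundamental: x₁=7, y₁=2  (since 49 − 12·4 = 1)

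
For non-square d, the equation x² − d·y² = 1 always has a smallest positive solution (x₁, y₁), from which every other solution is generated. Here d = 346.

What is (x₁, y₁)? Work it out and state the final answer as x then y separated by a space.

17299 930

d=346: √d = [18; 1,1,1,1,36] (ℓ=5, odd), read p_9/q_9
a_0=18:  p_0=18·1+0=18,  q_0=18·0+1=1
a_1=1:  p_1=1·18+1=19,  q_1=1·1+0=1
a_2=1:  p_2=1·19+18=37,  q_2=1·1+1=2
…
a_6=1:  p_6=1·3404+93=3497,  q_6=1·183+5=188
a_7=1:  p_7=1·3497+3404=6901,  q_7=1·188+183=371
a_8=1:  p_8=1·6901+3497=10398,  q_8=1·371+188=559
a_9=1:  p_9=1·10398+6901=17299,  q_9=1·559+371=930
fundamental: x₁=17299, y₁=930  (since 299255401 − 346·864900 = 1)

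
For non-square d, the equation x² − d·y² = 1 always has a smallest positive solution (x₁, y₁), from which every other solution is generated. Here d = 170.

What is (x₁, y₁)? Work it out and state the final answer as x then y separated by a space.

√170 → a₀=13, period (26); ℓ=1 odd so k=1
a_0=13:  p_0=13·1+0=13,  q_0=13·0+1=1
a_1=26:  p_1=26·13+1=339,  q_1=26·1+0=26
fundamental: x₁=339, y₁=26  (since 114921 − 170·676 = 1)

339 26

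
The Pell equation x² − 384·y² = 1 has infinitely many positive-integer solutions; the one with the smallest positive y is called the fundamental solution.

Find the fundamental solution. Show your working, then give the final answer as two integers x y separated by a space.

[19; 1,1,2,9,2,1,1,38] for √384; ℓ=8 ⇒ convergent index 7
a_0=19:  p_0=19·1+0=19,  q_0=19·0+1=1
…
a_3=2:  p_3=2·39+20=98,  q_3=2·2+1=5
…
a_5=2:  p_5=2·921+98=1940,  q_5=2·47+5=99
a_6=1:  p_6=1·1940+921=2861,  q_6=1·99+47=146
a_7=1:  p_7=1·2861+1940=4801,  q_7=1·146+99=245
fundamental: x₁=4801, y₁=245  (since 23049601 − 384·60025 = 1)

4801 245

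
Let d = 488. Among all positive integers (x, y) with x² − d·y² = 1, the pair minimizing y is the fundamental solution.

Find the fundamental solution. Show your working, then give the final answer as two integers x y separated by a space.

243 11

√488 = [22; 11,44, …], period ℓ=2 (even) → k=1
a_0=22:  p_0=22·1+0=22,  q_0=22·0+1=1
a_1=11:  p_1=11·22+1=243,  q_1=11·1+0=11
→ (243, 11).  Check: 243²=59049, 488·11²=59048, difference 1.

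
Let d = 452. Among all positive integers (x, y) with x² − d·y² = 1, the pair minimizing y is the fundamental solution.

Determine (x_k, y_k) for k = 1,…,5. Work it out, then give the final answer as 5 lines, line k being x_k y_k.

1204353 56648
2900932297217 136448377488
6987493029899166849 328664025545553880
16830816386073401651890177 791655010315592455701792
40540488414026331506287881514113 1906864173276900777578095047272

[21; 3,1,5,3,10,3,5,1,3,42] for √452; ℓ=10 ⇒ convergent index 9
k=0  a_k=21  p_k/q_k = 21/1
…
k=2  a_k=1  p_k/q_k = 85/4
k=3  a_k=5  p_k/q_k = 489/23
…
k=5  a_k=10  p_k/q_k = 16009/753
…
k=7  a_k=5  p_k/q_k = 263904/12413
k=8  a_k=1  p_k/q_k = 313483/14745
k=9  a_k=3  p_k/q_k = 1204353/56648
→ (1204353, 56648).  Check: 1204353²=1450466148609, 452·56648²=1450466148608, difference 1.
k=2:  x_2 = 1204353·1204353+452·56648·56648 = 2900932297217,  y_2 = 1204353·56648+56648·1204353 = 136448377488
k=3:  x_3 = 1204353·2900932297217+452·56648·136448377488 = 6987493029899166849,  y_3 = 1204353·136448377488+56648·2900932297217 = 328664025545553880
k=4:  x_4 = 1204353·6987493029899166849+452·56648·328664025545553880 = 16830816386073401651890177,  y_4 = 1204353·328664025545553880+56648·6987493029899166849 = 791655010315592455701792
k=5:  x_5 = 1204353·16830816386073401651890177+452·56648·791655010315592455701792 = 40540488414026331506287881514113,  y_5 = 1204353·791655010315592455701792+56648·16830816386073401651890177 = 1906864173276900777578095047272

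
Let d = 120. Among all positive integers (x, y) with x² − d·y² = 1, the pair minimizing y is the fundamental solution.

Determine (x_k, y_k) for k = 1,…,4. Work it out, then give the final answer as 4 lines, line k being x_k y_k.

√120 = [10; 1,20, …], period ℓ=2 (even) → k=1
k=0  a_k=10  p_k/q_k = 10/1
k=1  a_k=1  p_k/q_k = 11/1
→ (11, 1).  Check: 11²=121, 120·1²=120, difference 1.
(11+1√120)^2 = 241 + 22√120
(11+1√120)^3 = 5291 + 483√120
(11+1√120)^4 = 116161 + 10604√120

11 1
241 22
5291 483
116161 10604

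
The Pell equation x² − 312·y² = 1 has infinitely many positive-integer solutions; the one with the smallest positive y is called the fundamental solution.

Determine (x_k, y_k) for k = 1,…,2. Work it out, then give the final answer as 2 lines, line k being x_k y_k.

√312 → a₀=17, period (1,1,1,34); ℓ=4 even so k=3
a_0=17:  p_0=17·1+0=17,  q_0=17·0+1=1
…
a_2=1:  p_2=1·18+17=35,  q_2=1·1+1=2
a_3=1:  p_3=1·35+18=53,  q_3=1·2+1=3
(x₁, y₁) = (53, 3);  53² − 312·3² = 1 ✓
n=2: (53,3)∘(53,3) = (53·53+312·3·3, 53·3+3·53) = (5617,318)

53 3
5617 318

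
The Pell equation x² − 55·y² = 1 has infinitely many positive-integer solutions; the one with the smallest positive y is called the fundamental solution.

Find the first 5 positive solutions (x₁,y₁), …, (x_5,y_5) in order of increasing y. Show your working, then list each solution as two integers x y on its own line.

√55 → a₀=7, period (2,2,2,14); ℓ=4 even so k=3
k=0  a_k=7  p_k/q_k = 7/1
k=1  a_k=2  p_k/q_k = 15/2
k=2  a_k=2  p_k/q_k = 37/5
k=3  a_k=2  p_k/q_k = 89/12
fundamental: x₁=89, y₁=12  (since 7921 − 55·144 = 1)
(x_2, y_2) = (89·89 + 55·12·12, 89·12 + 12·89) = (15841, 2136)
(x_3, y_3) = (89·15841 + 55·12·2136, 89·2136 + 12·15841) = (2819609, 380196)
(x_4, y_4) = (89·2819609 + 55·12·380196, 89·380196 + 12·2819609) = (501874561, 67672752)
(x_5, y_5) = (89·501874561 + 55·12·67672752, 89·67672752 + 12·501874561) = (89330852249, 12045369660)

89 12
15841 2136
2819609 380196
501874561 67672752
89330852249 12045369660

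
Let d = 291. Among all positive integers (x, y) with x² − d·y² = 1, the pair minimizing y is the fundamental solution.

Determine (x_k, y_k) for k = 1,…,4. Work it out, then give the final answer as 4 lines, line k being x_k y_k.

d=291: √d = [17; 17,34] (ℓ=2, even), read p_1/q_1
step 0: (17, 1)  from 17·(1,0) + (0,1)
step 1: (290, 17)  from 17·(17,1) + (1,0)
→ (290, 17).  Check: 290²=84100, 291·17²=84099, difference 1.
(x_2, y_2) = (290·290 + 291·17·17, 290·17 + 17·290) = (168199, 9860)
(x_3, y_3) = (290·168199 + 291·17·9860, 290·9860 + 17·168199) = (97555130, 5718783)
(x_4, y_4) = (290·97555130 + 291·17·5718783, 290·5718783 + 17·97555130) = (56581807201, 3316884280)

290 17
168199 9860
97555130 5718783
56581807201 3316884280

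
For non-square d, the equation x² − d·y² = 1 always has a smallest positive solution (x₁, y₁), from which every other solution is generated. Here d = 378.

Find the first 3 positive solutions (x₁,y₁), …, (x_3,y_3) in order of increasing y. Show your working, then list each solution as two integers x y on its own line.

8749 450
153090001 7874100
2678768828749 137781001350

d=378: √d = [19; 2,3,1,4,1,3,2,38] (ℓ=8, even), read p_7/q_7
step 0: (19, 1)  from 19·(1,0) + (0,1)
step 1: (39, 2)  from 2·(19,1) + (1,0)
…
step 4: (836, 43)  from 4·(175,9) + (136,7)
step 5: (1011, 52)  from 1·(836,43) + (175,9)
step 6: (3869, 199)  from 3·(1011,52) + (836,43)
step 7: (8749, 450)  from 2·(3869,199) + (1011,52)
fundamental: x₁=8749, y₁=450  (since 76545001 − 378·202500 = 1)
(x_2, y_2) = (8749·8749 + 378·450·450, 8749·450 + 450·8749) = (153090001, 7874100)
(x_3, y_3) = (8749·153090001 + 378·450·7874100, 8749·7874100 + 450·153090001) = (2678768828749, 137781001350)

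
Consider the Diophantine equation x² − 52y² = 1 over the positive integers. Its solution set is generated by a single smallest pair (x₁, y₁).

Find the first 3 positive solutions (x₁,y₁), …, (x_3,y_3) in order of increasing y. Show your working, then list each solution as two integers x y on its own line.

649 90
842401 116820
1093435849 151632270

d=52: √d = [7; 4,1,2,1,4,14] (ℓ=6, even), read p_5/q_5
k=0  a_k=7  p_k/q_k = 7/1
…
k=3  a_k=2  p_k/q_k = 101/14
k=4  a_k=1  p_k/q_k = 137/19
k=5  a_k=4  p_k/q_k = 649/90
→ (649, 90).  Check: 649²=421201, 52·90²=421200, difference 1.
k=2:  x_2 = 649·649+52·90·90 = 842401,  y_2 = 649·90+90·649 = 116820
k=3:  x_3 = 649·842401+52·90·116820 = 1093435849,  y_3 = 649·116820+90·842401 = 151632270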